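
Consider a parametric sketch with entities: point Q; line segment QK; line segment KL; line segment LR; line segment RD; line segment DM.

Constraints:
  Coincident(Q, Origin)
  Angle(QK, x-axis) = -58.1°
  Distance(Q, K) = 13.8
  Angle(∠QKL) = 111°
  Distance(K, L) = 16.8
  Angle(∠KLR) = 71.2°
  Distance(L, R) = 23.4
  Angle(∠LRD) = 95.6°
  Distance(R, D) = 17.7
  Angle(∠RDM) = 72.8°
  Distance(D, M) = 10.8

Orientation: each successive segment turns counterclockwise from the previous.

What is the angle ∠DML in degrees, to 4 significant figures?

144.9°

Q is at the origin; QK runs at -58.1° with length 13.8, so K = (7.292, -11.72). ∠QKL = 111.0° gives KL at 10.90° from the x-axis; with |KL| = 16.8, L = (23.79, -8.539). ∠KLR = 71.2° gives LR at 119.7° from the x-axis; with |LR| = 23.4, R = (12.20, 11.79). ∠LRD = 95.6° gives RD at -155.9° from the x-axis; with |RD| = 17.7, D = (-3.962, 4.560). ∠RDM = 72.8° gives DM at -48.70° from the x-axis; with |DM| = 10.8, M = (3.166, -3.554). Then cos ∠DML = MD·ML / (|MD||ML|), giving 144.9°.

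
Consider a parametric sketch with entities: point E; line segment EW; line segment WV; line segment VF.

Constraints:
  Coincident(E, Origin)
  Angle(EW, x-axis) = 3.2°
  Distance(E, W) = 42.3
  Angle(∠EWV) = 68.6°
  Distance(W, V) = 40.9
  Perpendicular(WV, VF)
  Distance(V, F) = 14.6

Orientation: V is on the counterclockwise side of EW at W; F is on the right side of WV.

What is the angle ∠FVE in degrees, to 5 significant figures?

147.11°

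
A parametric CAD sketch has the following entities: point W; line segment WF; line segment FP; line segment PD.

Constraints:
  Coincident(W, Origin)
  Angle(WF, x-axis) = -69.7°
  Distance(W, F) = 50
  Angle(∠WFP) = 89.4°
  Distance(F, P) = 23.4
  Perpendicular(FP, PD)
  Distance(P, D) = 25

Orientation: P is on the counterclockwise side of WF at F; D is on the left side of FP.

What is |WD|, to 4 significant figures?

33.88

∠WFP = 89.4°, so FP runs at -69.7° + (180° − 89.4°) = 20.90° from the x-axis; with |FP| = 23.4, P = F + 23.4·(cos 20.90°, sin 20.90°) = (39.21, -38.55). FP ⟂ PD; with |PD| = 25.0 on the left of FP, D = P + 25.0·(-0.3567, 0.9342) = (30.29, -15.19). Then |WD| = |D − W| = 33.88.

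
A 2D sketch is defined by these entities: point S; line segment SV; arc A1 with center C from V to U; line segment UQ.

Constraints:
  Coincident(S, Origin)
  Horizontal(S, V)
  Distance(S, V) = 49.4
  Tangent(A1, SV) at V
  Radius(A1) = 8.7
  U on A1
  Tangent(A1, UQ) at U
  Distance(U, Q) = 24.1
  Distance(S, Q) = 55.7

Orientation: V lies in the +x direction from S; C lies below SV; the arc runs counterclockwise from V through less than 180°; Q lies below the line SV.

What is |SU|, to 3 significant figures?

42.0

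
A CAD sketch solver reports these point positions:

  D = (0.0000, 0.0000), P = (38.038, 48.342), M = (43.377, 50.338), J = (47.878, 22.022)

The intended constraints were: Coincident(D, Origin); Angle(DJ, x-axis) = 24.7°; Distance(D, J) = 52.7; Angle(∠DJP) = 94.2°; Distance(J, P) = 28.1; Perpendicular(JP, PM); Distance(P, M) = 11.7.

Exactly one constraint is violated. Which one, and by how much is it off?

Distance(P, M) = 11.7 — off by 6.00.

D = (0.00, 0.00) ✓; DJ at 24.70° ✓; |DJ| = 52.70 ✓; ∠DJP = 94.20° ✓; |JP| = 28.10 ✓; ∠(JP, PM) = 90.00° ✓; |PM| = 5.700 ✗.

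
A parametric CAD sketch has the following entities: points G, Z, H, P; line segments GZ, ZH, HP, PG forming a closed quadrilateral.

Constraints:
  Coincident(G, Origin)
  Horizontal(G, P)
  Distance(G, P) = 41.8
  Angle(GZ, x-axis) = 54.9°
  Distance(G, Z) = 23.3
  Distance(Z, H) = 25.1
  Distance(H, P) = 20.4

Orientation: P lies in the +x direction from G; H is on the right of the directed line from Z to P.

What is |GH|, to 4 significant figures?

22.38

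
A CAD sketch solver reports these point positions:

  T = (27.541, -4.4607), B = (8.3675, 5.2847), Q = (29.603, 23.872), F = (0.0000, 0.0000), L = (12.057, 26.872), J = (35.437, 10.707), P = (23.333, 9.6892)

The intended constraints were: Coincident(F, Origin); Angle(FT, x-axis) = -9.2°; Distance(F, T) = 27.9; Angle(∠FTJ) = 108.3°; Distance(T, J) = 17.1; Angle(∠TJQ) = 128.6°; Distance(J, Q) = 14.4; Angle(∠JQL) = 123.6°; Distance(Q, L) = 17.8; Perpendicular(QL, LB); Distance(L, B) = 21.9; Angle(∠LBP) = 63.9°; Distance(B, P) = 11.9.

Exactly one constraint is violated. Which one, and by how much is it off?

Distance(B, P) = 11.9 — off by 3.70.

F = (0.00, 0.00) ✓; FT at -9.200° ✓; |FT| = 27.90 ✓; ∠FTJ = 108.3° ✓; |TJ| = 17.10 ✓; ∠TJQ = 128.6° ✓; |JQ| = 14.40 ✓; ∠JQL = 123.6° ✓; |QL| = 17.80 ✓; ∠(QL, LB) = 90.00° ✓; |LB| = 21.90 ✓; ∠LBP = 63.90° ✓; |BP| = 15.60 ✗.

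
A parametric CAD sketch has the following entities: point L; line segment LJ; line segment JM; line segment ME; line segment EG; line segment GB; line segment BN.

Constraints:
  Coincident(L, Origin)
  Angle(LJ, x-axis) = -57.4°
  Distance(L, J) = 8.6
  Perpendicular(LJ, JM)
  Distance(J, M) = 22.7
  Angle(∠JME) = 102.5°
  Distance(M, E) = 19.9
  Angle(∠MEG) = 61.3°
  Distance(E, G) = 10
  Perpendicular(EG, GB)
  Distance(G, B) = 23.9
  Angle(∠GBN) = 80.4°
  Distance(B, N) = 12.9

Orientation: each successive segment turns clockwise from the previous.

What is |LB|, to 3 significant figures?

28.3

L is at the origin; LJ runs at -57.4° with length 8.6, so J = (4.63, -7.25). The perpendicularity gives JM at right angles to LJ, so JM runs at -147°; with |JM| = 22.7, M = (-14.5, -19.5). ∠JME = 102.5° gives ME at 135° from the x-axis; with |ME| = 19.9, E = (-28.6, -5.43). ∠MEG = 61.3° gives EG at 16.4° from the x-axis; with |EG| = 10.0, G = (-19.0, -2.60). The perpendicularity gives GB at right angles to EG, so GB runs at -73.6°; with |GB| = 23.9, B = (-12.2, -25.5). Then |LB| = |B − L| = 28.3.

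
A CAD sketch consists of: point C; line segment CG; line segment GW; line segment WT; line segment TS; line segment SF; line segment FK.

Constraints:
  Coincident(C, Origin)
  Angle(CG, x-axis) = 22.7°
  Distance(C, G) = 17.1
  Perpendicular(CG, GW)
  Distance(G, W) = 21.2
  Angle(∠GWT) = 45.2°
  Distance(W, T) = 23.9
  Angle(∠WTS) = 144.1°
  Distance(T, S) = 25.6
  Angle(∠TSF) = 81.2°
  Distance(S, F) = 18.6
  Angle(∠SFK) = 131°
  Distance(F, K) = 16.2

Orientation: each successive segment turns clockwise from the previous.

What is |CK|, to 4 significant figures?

26.87

∠TSF = 81.2° gives SF at 23.20° from the x-axis; with |SF| = 18.6, F = (5.343, 25.07). ∠SFK = 131.0° gives FK at -25.80° from the x-axis; with |FK| = 16.2, K = (19.93, 18.02). Then |CK| = |K − C| = 26.87.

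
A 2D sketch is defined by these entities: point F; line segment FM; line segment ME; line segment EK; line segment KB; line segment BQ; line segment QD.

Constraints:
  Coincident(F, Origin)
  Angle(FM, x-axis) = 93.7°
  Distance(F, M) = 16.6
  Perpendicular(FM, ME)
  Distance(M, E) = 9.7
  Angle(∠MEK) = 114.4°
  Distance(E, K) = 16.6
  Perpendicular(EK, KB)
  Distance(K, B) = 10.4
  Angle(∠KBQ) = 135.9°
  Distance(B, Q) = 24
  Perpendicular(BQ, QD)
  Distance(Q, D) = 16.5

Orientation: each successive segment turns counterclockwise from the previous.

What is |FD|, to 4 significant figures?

23.07

F is at the origin; FM runs at 93.7° with length 16.6, so M = (-1.071, 16.57). FM ⟂ ME, so ME runs at -176.3°; with |ME| = 9.7, E = (-10.75, 15.94). ∠MEK = 114.4° gives EK at -110.7° from the x-axis; with |EK| = 16.6, K = (-16.62, 0.4111). The perpendicularity gives KB at right angles to EK, so KB runs at -20.70°; with |KB| = 10.4, B = (-6.890, -3.265). ∠KBQ = 135.9° gives BQ at 23.40° from the x-axis; with |BQ| = 24.0, Q = (15.14, 6.266). BQ is perpendicular to QD, so QD runs at 113.4°; with |QD| = 16.5, D = (8.583, 21.41). Then |FD| = |D − F| = 23.07.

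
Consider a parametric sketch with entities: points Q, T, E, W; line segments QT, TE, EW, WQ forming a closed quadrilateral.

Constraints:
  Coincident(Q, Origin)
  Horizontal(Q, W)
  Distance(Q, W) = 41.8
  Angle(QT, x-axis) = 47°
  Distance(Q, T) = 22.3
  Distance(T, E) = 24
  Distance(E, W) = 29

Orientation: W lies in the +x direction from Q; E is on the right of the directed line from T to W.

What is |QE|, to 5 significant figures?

15.803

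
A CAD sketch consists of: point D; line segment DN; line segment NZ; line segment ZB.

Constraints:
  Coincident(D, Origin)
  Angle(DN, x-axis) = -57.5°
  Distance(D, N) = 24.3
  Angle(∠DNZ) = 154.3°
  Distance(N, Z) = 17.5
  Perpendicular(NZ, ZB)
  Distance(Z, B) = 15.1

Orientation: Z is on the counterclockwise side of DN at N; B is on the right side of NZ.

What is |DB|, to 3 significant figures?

47.0

∠DNZ = 154.3°, so NZ runs at -57.5° + (180° − 154.3°) = -31.8° from the x-axis; with |NZ| = 17.5, Z = N + 17.5·(cos -31.8°, sin -31.8°) = (27.9, -29.7). The perpendicularity gives ZB at right angles to NZ; with |ZB| = 15.1 on the right of NZ, B = Z + 15.1·(-0.527, -0.850) = (20.0, -42.5). Then |DB| = |B − D| = 47.0.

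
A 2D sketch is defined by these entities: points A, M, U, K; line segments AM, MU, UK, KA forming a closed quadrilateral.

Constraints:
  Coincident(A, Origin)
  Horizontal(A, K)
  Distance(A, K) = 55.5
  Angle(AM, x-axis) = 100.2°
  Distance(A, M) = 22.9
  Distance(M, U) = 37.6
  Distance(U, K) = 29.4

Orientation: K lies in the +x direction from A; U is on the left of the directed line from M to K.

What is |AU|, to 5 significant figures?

38.640

Checks: |MU| = 37.60 ✓; |UK| = 29.40 ✓.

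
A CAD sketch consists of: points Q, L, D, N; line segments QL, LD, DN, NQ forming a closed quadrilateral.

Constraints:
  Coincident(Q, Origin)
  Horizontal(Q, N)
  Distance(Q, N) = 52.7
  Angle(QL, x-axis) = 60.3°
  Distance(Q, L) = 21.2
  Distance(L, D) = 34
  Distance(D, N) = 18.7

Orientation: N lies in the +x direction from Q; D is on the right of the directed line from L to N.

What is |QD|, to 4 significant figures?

35.20

Checks: |QN| = 52.70 ✓; |QL| = 21.20 ✓; |LD| = 34.00 ✓; |DN| = 18.70 ✓.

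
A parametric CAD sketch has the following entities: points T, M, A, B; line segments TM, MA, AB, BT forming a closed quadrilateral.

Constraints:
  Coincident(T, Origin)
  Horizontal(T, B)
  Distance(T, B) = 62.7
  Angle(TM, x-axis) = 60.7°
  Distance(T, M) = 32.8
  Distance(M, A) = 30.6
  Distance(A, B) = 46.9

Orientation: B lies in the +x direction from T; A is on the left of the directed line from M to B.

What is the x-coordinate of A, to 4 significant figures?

43.23

Checks: TM at 60.70° ✓; |MA| = 30.60 ✓; |AB| = 46.90 ✓.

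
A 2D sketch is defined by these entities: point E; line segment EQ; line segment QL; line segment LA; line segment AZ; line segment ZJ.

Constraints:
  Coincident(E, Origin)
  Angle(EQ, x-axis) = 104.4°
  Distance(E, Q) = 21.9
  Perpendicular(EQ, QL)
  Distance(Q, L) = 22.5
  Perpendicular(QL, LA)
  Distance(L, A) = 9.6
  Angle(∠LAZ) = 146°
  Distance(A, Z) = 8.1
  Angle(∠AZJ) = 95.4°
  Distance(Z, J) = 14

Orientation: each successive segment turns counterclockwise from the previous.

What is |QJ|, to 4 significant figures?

11.17

E is at the origin; EQ runs at 104.4° with length 21.9, so Q = (-5.446, 21.21). EQ is perpendicular to QL, so QL runs at -165.6°; with |QL| = 22.5, L = (-27.24, 15.62). QL ⟂ LA, so LA runs at -75.60°; with |LA| = 9.6, A = (-24.85, 6.318). ∠LAZ = 146.0° gives AZ at -41.60° from the x-axis; with |AZ| = 8.1, Z = (-18.79, 0.9402). ∠AZJ = 95.4° gives ZJ at 43.00° from the x-axis; with |ZJ| = 14.0, J = (-8.556, 10.49). Then |QJ| = |J − Q| = 11.17.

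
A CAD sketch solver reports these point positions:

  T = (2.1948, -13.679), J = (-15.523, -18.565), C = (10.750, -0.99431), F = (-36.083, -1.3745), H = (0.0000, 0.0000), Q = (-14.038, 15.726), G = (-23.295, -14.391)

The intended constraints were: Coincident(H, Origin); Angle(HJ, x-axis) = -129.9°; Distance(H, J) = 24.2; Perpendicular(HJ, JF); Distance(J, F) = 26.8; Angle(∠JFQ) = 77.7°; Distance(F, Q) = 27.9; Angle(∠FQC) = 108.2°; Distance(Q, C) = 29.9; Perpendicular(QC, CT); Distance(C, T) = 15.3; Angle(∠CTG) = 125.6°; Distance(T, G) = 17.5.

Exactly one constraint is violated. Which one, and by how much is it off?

Distance(T, G) = 17.5 — off by 8.00.

H = (0.00, 0.00) ✓; HJ at -129.9° ✓; |HJ| = 24.20 ✓; ∠(HJ, JF) = 90.00° ✓; |JF| = 26.80 ✓; ∠JFQ = 77.70° ✓; |FQ| = 27.90 ✓; ∠FQC = 108.2° ✓; |QC| = 29.90 ✓; ∠(QC, CT) = 90.00° ✓; |CT| = 15.30 ✓; ∠CTG = 125.6° ✓; |TG| = 25.50 ✗.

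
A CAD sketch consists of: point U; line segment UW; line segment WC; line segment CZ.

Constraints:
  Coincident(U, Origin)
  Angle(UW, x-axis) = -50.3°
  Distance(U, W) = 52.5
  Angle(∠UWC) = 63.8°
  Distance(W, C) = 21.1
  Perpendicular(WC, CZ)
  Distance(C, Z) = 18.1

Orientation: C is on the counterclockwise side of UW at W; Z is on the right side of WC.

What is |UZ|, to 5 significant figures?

65.239

U is at the origin; UW runs at -50.3° with length 52.5, so W = 52.5·(cos -50.3°, sin -50.3°) = (33.535, -40.393). ∠UWC = 63.8°, so WC runs at -50.3° + (180° − 63.8°) = 65.900° from the x-axis; with |WC| = 21.1, C = W + 21.1·(cos 65.900°, sin 65.900°) = (42.151, -21.133). WC is perpendicular to CZ; with |CZ| = 18.1 on the right of WC, Z = C + 18.1·(0.91283, -0.40833) = (58.673, -28.523). Then |UZ| = |Z − U| = 65.239.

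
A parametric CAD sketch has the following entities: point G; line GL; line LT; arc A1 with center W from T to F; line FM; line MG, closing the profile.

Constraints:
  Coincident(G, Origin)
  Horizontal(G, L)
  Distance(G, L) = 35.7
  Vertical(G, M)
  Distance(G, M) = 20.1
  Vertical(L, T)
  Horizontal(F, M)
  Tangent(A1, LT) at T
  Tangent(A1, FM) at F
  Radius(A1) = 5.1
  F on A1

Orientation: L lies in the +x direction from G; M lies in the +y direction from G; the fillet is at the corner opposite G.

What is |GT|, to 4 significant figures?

38.72

G is at the origin; GL is horizontal with |GL| = 35.7 and L on the +x side, so L = (35.70, 0.000). G and M share the same x with |GM| = 20.1 and M on the +y side, so M = (0.000, 20.10). The virtual corner opposite G is at (35.70, 20.10). The tangent condition forces WT to be normal to LT and A1 meets FM tangentially, so WF is at right angles to FM, with radius 5.1, so the center W sits 5.1 in from both sides at W = (30.60, 15.00). That places the tangent points at T = (35.70, 15.00) on LT and F = (30.60, 20.10) on FM. Then |GT| = |T − G| = 38.72.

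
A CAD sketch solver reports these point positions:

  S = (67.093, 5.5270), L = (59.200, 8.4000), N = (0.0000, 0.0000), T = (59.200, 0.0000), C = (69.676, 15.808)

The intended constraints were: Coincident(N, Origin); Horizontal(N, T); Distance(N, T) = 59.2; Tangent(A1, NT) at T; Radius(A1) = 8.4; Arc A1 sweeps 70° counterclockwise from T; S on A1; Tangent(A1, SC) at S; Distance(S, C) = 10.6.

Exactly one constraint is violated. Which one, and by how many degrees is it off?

Tangent(A1, SC) at S — off by 5.90°.

N = (0.00, 0.00) ✓; N.y = 0.00, T.y = 0.00 ✓; |NT| = 59.20 ✓; ∠(LT, TN) = 90.00° ✓; |LT| = 8.400 ✓; bearing(L→S) − bearing(L→T) = 70.00° ✓; |LS| = 8.400 ✓; ∠(LS, SC) = 84.10° ✗; |SC| = 10.60 ✓.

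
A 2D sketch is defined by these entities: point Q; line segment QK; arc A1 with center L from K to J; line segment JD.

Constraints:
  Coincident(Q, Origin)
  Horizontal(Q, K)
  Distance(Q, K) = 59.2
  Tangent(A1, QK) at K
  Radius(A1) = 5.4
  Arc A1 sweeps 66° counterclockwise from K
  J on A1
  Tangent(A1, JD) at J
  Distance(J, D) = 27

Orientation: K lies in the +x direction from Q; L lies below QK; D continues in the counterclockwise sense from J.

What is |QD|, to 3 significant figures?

51.5

Q is at the origin; Q and K share the same y with |QK| = 59.2 and K on the +x side, so K = (59.2, 0.00). Tangency of A1 to QK means the radius LK is perpendicular to QK, so L = K + (0, -5.4) = (59.2, -5.40). On A1, K sits at bearing 90° from L; a 66° counterclockwise sweep puts J at bearing 156°, so J = L + 5.4·(cos 156°, sin 156°) = (54.3, -3.20). Tangency of A1 to JD means the radius LJ is perpendicular to JD, so JD runs along (−sin 156°, cos 156°); with |JD| = 27.0, D = (43.3, -27.9). Then |QD| = |D − Q| = 51.5.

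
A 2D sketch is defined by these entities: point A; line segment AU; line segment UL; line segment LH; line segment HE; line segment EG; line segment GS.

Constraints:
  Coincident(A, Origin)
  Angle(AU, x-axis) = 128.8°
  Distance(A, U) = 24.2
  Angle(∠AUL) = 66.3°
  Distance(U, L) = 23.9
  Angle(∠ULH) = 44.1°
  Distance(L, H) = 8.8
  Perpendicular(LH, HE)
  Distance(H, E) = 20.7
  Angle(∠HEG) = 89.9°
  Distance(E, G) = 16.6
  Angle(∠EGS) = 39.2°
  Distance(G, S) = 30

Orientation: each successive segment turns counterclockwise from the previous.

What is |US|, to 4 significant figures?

14.98

∠HEG = 89.9° gives EG at -161.5° from the x-axis; with |EG| = 16.6, G = (-40.13, 14.81). ∠EGS = 39.2° gives GS at -20.70° from the x-axis; with |GS| = 30.0, S = (-12.06, 4.208). Then |US| = |S − U| = 14.98.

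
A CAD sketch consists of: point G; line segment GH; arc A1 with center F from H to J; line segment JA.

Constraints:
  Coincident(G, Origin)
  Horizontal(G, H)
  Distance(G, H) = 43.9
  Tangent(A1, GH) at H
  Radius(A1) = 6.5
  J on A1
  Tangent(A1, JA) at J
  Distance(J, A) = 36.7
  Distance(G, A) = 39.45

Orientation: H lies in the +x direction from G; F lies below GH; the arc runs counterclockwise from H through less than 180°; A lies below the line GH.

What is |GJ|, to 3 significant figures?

38.5

Checks: ∠(FH, HG) = 90.00° ✓; |FH| = 6.500 ✓; |FJ| = 6.500 ✓; ∠(FJ, JA) = 90.00° ✓; |JA| = 36.70 ✓; |GA| = 39.45 ✓.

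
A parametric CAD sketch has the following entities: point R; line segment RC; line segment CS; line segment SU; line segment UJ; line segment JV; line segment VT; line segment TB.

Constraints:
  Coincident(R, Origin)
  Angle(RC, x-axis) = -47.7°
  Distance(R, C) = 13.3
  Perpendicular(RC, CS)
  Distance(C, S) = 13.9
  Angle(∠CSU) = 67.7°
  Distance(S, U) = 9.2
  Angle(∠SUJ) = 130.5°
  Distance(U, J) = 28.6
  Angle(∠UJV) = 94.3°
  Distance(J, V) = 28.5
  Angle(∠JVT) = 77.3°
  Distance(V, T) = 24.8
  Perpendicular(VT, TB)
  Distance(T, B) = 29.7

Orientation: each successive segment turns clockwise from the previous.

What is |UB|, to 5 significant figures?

11.495

∠JVT = 77.3° gives VT at -127.90° from the x-axis; with |VT| = 24.8, T = (20.160, -17.359). VT is perpendicular to TB, so TB runs at 142.10°; with |TB| = 29.7, B = (-3.2756, 0.88565). Then |UB| = |B − U| = 11.495.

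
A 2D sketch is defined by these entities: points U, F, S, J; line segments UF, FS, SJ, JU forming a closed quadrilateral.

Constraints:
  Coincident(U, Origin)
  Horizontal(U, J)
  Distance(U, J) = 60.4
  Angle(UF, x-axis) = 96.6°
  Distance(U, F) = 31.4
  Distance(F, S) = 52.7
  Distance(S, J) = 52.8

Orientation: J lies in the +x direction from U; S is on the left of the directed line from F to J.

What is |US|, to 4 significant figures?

67.98

Checks: |FS| = 52.70 ✓; |SJ| = 52.80 ✓.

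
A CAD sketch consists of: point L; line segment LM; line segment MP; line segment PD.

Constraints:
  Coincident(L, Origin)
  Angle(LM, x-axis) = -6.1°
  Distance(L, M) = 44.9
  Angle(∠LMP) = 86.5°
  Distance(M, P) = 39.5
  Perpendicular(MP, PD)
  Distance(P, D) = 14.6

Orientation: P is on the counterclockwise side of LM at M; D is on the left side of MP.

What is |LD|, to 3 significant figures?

47.6

L is at the origin; LM runs at -6.1° with length 44.9, so M = 44.9·(cos -6.1°, sin -6.1°) = (44.6, -4.77). ∠LMP = 86.5°, so MP runs at -6.1° + (180° − 86.5°) = 87.4° from the x-axis; with |MP| = 39.5, P = M + 39.5·(cos 87.4°, sin 87.4°) = (46.4, 34.7). The perpendicularity gives PD at right angles to MP; with |PD| = 14.6 on the left of MP, D = P + 14.6·(-0.999, 0.0454) = (31.9, 35.4). Then |LD| = |D − L| = 47.6.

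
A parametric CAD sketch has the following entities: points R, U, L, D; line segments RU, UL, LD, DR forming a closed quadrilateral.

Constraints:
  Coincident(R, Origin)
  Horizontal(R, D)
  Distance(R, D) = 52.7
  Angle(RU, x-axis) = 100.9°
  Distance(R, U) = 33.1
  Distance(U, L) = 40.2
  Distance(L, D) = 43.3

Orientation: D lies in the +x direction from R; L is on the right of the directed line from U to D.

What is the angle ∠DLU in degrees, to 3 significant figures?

107°

R is at the origin; R and D share the same y with |RD| = 52.7 and D in +x, so D = (52.7, 0). RU runs at 100.9° with |RU| = 33.1, so U = (-6.26, 32.5). L is determined by |UL| = 40.2 and |LD| = 43.3 together: it lies at the intersection of circle(U, 40.2) and circle(D, 43.3). With |UD| = 67.3, the foot of the radical line on UD is 31.7 from U and the perpendicular offset is √(40.2² − 31.7²) = 24.7. Taking the right-of-UD solution: L = (9.63, -4.43).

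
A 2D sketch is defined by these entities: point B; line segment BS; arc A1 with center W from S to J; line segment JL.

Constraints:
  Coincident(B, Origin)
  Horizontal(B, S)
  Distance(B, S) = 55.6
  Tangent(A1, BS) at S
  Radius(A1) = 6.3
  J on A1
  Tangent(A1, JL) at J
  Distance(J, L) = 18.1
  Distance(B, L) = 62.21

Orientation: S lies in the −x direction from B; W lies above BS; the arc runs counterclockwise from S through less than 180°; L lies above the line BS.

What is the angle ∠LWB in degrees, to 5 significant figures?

99.981°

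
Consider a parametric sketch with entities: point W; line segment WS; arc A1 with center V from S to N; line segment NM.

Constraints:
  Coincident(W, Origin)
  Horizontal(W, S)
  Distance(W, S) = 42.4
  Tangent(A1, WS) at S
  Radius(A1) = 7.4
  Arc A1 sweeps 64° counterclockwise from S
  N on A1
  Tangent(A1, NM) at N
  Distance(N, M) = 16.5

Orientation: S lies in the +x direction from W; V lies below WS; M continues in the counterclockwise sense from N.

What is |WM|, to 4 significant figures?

34.26

On A1, S sits at bearing 90° from V; a 64° counterclockwise sweep puts N at bearing 154°, so N = V + 7.4·(cos 154°, sin 154°) = (35.75, -4.156). A1 meets NM tangentially, so VN is at right angles to NM, so NM runs along (−sin 154°, cos 154°); with |NM| = 16.5, M = (28.52, -18.99). Then |WM| = |M − W| = 34.26.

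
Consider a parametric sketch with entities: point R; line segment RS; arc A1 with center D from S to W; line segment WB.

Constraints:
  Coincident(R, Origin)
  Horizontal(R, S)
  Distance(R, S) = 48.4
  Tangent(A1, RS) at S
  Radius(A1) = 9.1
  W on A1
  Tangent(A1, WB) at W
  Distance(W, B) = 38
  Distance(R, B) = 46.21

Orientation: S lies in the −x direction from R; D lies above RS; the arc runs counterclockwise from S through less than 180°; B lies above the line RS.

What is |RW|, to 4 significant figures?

40.51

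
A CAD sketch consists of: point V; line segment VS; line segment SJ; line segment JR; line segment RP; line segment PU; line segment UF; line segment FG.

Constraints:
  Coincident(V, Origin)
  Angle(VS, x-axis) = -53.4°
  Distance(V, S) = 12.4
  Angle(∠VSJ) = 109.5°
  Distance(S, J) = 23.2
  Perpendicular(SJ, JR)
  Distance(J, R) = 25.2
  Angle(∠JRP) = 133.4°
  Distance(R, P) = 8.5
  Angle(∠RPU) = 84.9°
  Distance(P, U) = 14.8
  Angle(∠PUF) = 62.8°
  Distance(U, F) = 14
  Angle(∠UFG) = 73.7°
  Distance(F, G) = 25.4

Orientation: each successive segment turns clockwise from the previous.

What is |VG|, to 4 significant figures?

38.33

V is at the origin; VS runs at -53.4° with length 12.4, so S = (7.393, -9.955). ∠VSJ = 109.5° gives SJ at -123.9° from the x-axis; with |SJ| = 23.2, J = (-5.546, -29.21). SJ ⟂ JR, so JR runs at 146.1°; with |JR| = 25.2, R = (-26.46, -15.16). ∠JRP = 133.4° gives RP at 99.50° from the x-axis; with |RP| = 8.5, P = (-27.87, -6.773). ∠RPU = 84.9° gives PU at 4.400° from the x-axis; with |PU| = 14.8, U = (-13.11, -5.637). ∠PUF = 62.8° gives UF at -112.8° from the x-axis; with |UF| = 14.0, F = (-18.53, -18.54). ∠UFG = 73.7° gives FG at 140.9° from the x-axis; with |FG| = 25.4, G = (-38.25, -2.524). Then |VG| = |G − V| = 38.33.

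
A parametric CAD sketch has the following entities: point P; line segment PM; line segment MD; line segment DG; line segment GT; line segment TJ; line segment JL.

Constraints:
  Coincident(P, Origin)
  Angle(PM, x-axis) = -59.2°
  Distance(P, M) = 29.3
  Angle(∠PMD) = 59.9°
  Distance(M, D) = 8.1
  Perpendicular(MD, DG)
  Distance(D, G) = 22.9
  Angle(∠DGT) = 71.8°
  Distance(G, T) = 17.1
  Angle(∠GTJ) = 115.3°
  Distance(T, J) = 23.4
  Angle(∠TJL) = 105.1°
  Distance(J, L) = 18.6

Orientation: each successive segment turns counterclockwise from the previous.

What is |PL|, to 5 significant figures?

38.979

P is at the origin; PM runs at -59.2° with length 29.3, so M = (15.003, -25.168). ∠PMD = 59.9° gives MD at 60.900° from the x-axis; with |MD| = 8.1, D = (18.942, -18.090). MD is perpendicular to DG, so DG runs at 150.90°; with |DG| = 22.9, G = (-1.0672, -6.9529). ∠DGT = 71.8° gives GT at -100.90° from the x-axis; with |GT| = 17.1, T = (-4.3007, -23.744). ∠GTJ = 115.3° gives TJ at -36.200° from the x-axis; with |TJ| = 23.4, J = (14.582, -37.565). ∠TJL = 105.1° gives JL at 38.700° from the x-axis; with |JL| = 18.6, L = (29.098, -25.935). Then |PL| = |L − P| = 38.979.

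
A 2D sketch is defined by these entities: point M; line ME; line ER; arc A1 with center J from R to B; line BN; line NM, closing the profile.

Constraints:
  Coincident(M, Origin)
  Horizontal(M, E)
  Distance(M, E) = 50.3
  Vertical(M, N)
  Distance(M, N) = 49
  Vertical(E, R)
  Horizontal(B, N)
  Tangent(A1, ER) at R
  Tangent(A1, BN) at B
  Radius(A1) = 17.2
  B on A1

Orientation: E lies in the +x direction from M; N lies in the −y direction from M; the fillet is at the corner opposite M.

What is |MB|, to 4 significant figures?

59.13

M is at the origin; M and E share the same y with |ME| = 50.3 and E on the +x side, so E = (50.30, 0.000). M and N share the same x with |MN| = 49.0 and N on the −y side, so N = (0.000, -49.00). The virtual corner opposite M is at (50.30, -49.00). Tangency of A1 to ER means the radius JR is perpendicular to ER and the tangent condition forces JB to be normal to BN, with radius 17.2, so the center J sits 17.2 in from both sides at J = (33.10, -31.80). That places the tangent points at R = (50.30, -31.80) on ER and B = (33.10, -49.00) on BN. Then |MB| = |B − M| = 59.13.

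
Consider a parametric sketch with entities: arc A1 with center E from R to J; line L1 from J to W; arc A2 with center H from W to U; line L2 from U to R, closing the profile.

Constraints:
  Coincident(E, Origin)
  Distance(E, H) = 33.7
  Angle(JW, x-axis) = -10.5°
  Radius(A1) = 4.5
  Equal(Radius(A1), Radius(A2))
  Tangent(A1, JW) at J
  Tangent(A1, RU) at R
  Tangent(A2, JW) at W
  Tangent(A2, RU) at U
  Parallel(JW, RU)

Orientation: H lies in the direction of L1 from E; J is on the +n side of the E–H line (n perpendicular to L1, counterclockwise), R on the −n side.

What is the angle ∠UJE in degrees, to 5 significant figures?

75.047°

The slot axis is L1's direction at -10.5°, so u = (cos -10.5°, sin -10.5°) = (0.98325, -0.18224) and n = (−sin -10.5°, cos -10.5°) = (0.18224, 0.98325). E is at the origin and H lies 33.7 along u from E, so H = 33.7·u = (33.136, -6.1413). Tangency of A1 to both parallel lines with radius 4.5 puts J and R at E ± 4.5·n: J = (0.82006, 4.4246), R = (-0.82006, -4.4246). Equal radii place W and U the same way about H: W = H + 4.5·n = (33.956, -1.7167), U = H − 4.5·n = (32.316, -10.566). Then cos ∠UJE = JU·JE / (|JU||JE|), giving 75.047°.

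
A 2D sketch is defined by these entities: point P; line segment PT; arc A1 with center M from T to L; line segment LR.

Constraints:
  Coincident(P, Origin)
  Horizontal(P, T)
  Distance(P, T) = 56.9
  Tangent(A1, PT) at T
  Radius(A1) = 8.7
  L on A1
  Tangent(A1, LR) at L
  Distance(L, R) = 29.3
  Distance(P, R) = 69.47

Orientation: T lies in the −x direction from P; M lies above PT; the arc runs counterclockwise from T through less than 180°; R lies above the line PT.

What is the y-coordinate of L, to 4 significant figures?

11.29

Checks: |MT| = 8.700 ✓; |ML| = 8.700 ✓; ∠(ML, LR) = 90.00° ✓; |LR| = 29.30 ✓; |PR| = 69.47 ✓.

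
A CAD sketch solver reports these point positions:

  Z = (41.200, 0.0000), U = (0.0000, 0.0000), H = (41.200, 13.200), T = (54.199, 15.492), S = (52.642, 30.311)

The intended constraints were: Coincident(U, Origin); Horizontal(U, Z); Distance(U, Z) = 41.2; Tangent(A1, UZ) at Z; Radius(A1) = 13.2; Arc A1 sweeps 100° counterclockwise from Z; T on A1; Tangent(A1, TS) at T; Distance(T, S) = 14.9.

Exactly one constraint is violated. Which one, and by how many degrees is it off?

Tangent(A1, TS) at T — off by 4.00°.

U = (0.00, 0.00) ✓; U.y = 0.00, Z.y = 0.00 ✓; |UZ| = 41.20 ✓; ∠(HZ, ZU) = 90.00° ✓; |HZ| = 13.20 ✓; bearing(H→T) − bearing(H→Z) = 100.0° ✓; |HT| = 13.20 ✓; ∠(HT, TS) = 94.00° ✗; |TS| = 14.90 ✓.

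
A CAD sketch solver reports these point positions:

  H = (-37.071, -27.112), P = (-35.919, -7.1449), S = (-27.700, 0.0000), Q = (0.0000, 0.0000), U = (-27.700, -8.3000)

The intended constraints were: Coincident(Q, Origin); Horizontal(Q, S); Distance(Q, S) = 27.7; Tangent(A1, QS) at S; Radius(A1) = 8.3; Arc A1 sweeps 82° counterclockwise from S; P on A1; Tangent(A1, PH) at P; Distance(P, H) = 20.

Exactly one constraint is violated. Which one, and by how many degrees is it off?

Tangent(A1, PH) at P — off by 4.70°.

Q = (0.00, 0.00) ✓; Q.y = 0.00, S.y = 0.00 ✓; |QS| = 27.70 ✓; ∠(US, SQ) = 90.00° ✓; |US| = 8.300 ✓; bearing(U→P) − bearing(U→S) = 82.00° ✓; |UP| = 8.300 ✓; ∠(UP, PH) = 85.30° ✗; |PH| = 20.00 ✓.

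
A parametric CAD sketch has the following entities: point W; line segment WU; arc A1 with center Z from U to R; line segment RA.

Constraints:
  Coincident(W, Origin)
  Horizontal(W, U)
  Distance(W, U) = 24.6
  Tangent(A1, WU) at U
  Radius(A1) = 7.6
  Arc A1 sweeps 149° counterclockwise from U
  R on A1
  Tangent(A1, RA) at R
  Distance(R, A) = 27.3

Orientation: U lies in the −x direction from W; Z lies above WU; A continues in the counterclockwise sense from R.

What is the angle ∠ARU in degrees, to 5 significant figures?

105.50°

On A1, U sits at bearing -90° from Z; a 149° counterclockwise sweep puts R at bearing 59°, so R = Z + 7.6·(cos 59°, sin 59°) = (-20.686, 14.114). Since A1 is tangent to RA there, ZR ⟂ RA, so RA runs along (−sin 59°, cos 59°); with |RA| = 27.3, A = (-44.086, 28.175). Then cos ∠ARU = RA·RU / (|RA||RU|), giving 105.50°.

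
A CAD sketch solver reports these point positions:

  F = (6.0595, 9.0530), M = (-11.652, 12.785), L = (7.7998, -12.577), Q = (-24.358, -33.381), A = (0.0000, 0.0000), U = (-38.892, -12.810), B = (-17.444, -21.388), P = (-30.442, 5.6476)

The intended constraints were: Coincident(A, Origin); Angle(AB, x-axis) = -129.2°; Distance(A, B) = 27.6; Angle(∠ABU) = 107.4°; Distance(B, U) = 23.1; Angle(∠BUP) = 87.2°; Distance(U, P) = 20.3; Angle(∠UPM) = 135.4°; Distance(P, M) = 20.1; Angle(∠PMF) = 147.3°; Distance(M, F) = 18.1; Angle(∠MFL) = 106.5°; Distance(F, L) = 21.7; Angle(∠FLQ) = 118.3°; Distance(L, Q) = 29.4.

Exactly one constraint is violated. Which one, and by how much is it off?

Distance(L, Q) = 29.4 — off by 8.90.

A = (0.00, 0.00) ✓; AB at -129.2° ✓; |AB| = 27.60 ✓; ∠ABU = 107.4° ✓; |BU| = 23.10 ✓; ∠BUP = 87.20° ✓; |UP| = 20.30 ✓; ∠UPM = 135.4° ✓; |PM| = 20.10 ✓; ∠PMF = 147.3° ✓; |MF| = 18.10 ✓; ∠MFL = 106.5° ✓; |FL| = 21.70 ✓; ∠FLQ = 118.3° ✓; |LQ| = 38.30 ✗.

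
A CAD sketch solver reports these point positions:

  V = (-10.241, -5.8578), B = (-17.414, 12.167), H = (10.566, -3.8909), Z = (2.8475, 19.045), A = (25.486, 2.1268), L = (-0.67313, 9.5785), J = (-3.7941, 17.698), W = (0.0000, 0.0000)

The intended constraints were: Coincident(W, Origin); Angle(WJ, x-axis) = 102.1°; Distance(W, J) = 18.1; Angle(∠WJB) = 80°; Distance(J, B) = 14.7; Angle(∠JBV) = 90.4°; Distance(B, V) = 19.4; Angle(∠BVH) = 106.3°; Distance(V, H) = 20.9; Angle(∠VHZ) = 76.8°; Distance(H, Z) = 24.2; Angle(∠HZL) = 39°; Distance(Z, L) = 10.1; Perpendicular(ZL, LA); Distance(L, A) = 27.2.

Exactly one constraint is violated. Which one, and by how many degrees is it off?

Perpendicular(ZL, LA) — off by 4.50°.

W = (0.00, 0.00) ✓; WJ at 102.1° ✓; |WJ| = 18.10 ✓; ∠WJB = 80.00° ✓; |JB| = 14.70 ✓; ∠JBV = 90.40° ✓; |BV| = 19.40 ✓; ∠BVH = 106.3° ✓; |VH| = 20.90 ✓; ∠VHZ = 76.80° ✓; |HZ| = 24.20 ✓; ∠HZL = 39.00° ✓; |ZL| = 10.10 ✓; ∠(ZL, LA) = 94.50° ✗; |LA| = 27.20 ✓.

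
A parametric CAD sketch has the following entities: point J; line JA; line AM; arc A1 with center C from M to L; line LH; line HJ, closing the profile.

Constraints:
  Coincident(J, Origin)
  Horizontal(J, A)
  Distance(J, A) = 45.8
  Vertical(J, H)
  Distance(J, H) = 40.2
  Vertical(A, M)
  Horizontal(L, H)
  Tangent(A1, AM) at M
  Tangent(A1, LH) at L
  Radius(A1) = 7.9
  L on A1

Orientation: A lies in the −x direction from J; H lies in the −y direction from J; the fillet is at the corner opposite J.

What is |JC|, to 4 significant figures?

49.80

J is at the origin; J and A share the same y with |JA| = 45.8 and A on the −x side, so A = (-45.80, 0.000). J and H share the same x with |JH| = 40.2 and H on the −y side, so H = (0.000, -40.20). The virtual corner opposite J is at (-45.80, -40.20). A1 meets AM tangentially, so CM is at right angles to AM and the tangent condition forces CL to be normal to LH, with radius 7.9, so the center C sits 7.9 in from both sides at C = (-37.90, -32.30). Then |JC| = |C − J| = 49.80.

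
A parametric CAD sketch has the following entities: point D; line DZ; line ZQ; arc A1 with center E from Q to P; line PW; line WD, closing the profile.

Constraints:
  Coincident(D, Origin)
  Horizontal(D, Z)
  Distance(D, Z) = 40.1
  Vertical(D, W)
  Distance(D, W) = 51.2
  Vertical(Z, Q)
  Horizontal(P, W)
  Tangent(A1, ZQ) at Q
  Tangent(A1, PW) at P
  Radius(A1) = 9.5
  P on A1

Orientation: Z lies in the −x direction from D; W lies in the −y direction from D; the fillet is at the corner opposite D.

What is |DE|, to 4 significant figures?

51.72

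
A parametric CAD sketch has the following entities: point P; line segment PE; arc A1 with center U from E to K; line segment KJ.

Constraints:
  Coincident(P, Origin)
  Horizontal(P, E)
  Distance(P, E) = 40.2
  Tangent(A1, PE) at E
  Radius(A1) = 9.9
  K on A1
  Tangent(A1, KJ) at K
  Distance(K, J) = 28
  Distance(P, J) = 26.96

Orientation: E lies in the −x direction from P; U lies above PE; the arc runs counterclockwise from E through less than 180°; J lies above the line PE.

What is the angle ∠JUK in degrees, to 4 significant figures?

70.53°

Checks: |UK| = 9.900 ✓; ∠(UK, KJ) = 90.00° ✓; |KJ| = 28.00 ✓; |PJ| = 26.96 ✓.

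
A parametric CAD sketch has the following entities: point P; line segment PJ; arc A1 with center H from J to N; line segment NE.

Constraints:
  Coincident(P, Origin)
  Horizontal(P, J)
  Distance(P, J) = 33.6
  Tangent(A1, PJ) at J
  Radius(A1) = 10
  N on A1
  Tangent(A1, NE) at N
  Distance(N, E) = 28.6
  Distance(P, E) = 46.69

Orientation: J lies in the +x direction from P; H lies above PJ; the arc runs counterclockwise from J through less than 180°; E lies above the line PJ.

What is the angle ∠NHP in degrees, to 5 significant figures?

161.62°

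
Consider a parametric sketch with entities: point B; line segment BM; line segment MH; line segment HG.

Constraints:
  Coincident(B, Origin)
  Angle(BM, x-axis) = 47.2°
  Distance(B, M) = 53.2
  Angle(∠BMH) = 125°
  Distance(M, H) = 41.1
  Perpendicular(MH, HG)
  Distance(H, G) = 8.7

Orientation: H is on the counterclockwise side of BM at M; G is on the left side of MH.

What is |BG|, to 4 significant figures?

79.66

∠BMH = 125.0°, so MH runs at 47.2° + (180° − 125.0°) = 102.2° from the x-axis; with |MH| = 41.1, H = M + 41.1·(cos 102.2°, sin 102.2°) = (27.46, 79.21). MH is perpendicular to HG; with |HG| = 8.7 on the left of MH, G = H + 8.7·(-0.9774, -0.2113) = (18.96, 77.37). Then |BG| = |G − B| = 79.66.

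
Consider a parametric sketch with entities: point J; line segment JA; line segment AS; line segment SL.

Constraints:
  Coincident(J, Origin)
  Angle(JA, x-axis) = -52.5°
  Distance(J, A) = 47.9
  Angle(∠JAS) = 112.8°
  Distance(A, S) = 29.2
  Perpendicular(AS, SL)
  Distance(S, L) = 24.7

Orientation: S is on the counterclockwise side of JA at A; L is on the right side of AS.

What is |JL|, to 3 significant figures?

83.8

J is at the origin; JA runs at -52.5° with length 47.9, so A = 47.9·(cos -52.5°, sin -52.5°) = (29.2, -38.0). ∠JAS = 112.8°, so AS runs at -52.5° + (180° − 112.8°) = 14.7° from the x-axis; with |AS| = 29.2, S = A + 29.2·(cos 14.7°, sin 14.7°) = (57.4, -30.6). AS ⟂ SL; with |SL| = 24.7 on the right of AS, L = S + 24.7·(0.254, -0.967) = (63.7, -54.5). Then |JL| = |L − J| = 83.8.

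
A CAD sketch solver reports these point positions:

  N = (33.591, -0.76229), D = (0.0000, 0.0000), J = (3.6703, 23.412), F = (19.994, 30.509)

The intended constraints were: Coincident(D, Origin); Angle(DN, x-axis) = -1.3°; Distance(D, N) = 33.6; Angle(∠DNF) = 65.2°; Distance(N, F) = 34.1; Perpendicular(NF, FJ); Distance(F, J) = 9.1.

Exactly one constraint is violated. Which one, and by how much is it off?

Distance(F, J) = 9.1 — off by 8.70.

D = (0.00, 0.00) ✓; DN at -1.300° ✓; |DN| = 33.60 ✓; ∠DNF = 65.20° ✓; |NF| = 34.10 ✓; ∠(NF, FJ) = 90.00° ✓; |FJ| = 17.80 ✗.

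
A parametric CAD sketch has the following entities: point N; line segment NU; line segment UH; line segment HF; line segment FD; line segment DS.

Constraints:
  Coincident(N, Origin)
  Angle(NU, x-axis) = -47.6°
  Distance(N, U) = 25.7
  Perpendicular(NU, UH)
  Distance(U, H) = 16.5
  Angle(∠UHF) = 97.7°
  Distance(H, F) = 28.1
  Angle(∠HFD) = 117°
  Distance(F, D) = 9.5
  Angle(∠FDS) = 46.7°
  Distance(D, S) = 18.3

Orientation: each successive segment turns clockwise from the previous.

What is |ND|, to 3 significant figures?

14.6

N is at the origin; NU runs at -47.6° with length 25.7, so U = (17.3, -19.0). NU is perpendicular to UH, so UH runs at -138°; with |UH| = 16.5, H = (5.15, -30.1). ∠UHF = 97.7° gives HF at 140° from the x-axis; with |HF| = 28.1, F = (-16.4, -12.1). ∠HFD = 117.0° gives FD at 77.1° from the x-axis; with |FD| = 9.5, D = (-14.3, -2.82). Then |ND| = |D − N| = 14.6.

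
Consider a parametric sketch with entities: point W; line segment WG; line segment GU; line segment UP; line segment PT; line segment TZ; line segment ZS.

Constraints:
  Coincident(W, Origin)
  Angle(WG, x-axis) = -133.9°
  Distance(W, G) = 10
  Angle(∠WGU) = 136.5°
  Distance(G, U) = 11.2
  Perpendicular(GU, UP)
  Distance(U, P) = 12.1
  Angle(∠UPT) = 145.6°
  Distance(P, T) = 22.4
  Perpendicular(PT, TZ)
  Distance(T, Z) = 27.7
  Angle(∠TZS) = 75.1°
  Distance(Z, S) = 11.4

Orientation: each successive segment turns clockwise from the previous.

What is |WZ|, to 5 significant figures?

18.861

∠UPT = 145.6° gives PT at 58.200° from the x-axis; with |PT| = 22.4, T = (-6.8676, 23.412). PT ⟂ TZ, so TZ runs at -31.800°; with |TZ| = 27.7, Z = (16.674, 8.8149). Then |WZ| = |Z − W| = 18.861.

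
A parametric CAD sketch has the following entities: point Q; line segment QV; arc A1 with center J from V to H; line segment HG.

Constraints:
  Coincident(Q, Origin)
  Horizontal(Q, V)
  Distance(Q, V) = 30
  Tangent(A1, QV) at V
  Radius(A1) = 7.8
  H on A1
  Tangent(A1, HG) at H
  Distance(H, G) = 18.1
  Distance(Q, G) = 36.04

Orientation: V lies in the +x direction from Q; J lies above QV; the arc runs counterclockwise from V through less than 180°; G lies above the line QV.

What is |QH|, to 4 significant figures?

38.18

Q is at the origin; QV is horizontal with |QV| = 30.0 and V on the +x side, so V = (30.00, 0.000). Since A1 is tangent to QV there, JV ⟂ QV, so J = V + (0, 7.8) = (30.00, 7.800). Since JH ⟂ HG (tangency), |JG| = √(7.8² + 18.1²) = 19.71 regardless of where H sits on A1. So G lies on both circle(Q, 36.04) and circle(J, 19.71); the above-QV intersection is G = (24.26, 26.65). H is the foot of the tangent from G: H = (35.95, 12.84).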